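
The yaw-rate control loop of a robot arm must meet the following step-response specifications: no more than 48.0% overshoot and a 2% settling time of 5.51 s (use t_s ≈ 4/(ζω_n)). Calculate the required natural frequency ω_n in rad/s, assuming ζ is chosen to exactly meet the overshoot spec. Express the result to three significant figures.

Inverting the overshoot relation: ζ = |ln 0.480|/√(π² + ln²0.480) = 0.228.
From t_s ≈ 4/(ζω_n): ω_n = 4/(ζ·t_s) = 4/(0.228·5.51) = 3.19 rad/s.

ω_n ≈ 3.19 rad/s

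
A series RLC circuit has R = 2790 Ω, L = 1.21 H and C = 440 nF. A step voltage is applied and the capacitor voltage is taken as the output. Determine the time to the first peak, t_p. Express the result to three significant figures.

t_p ≈ 0.00424 s

For a series RLC circuit (capacitor voltage as output), ω_n = 1/√(LC) = 1/√(1.21 H · 440 nF) = 1370 rad/s.
ζ = (R/2)·√(C/L) = (2790/2)·√(440 nF/1.21 H) = 0.841.
The damped frequency ω_d = ω_n√(1−ζ²) = 741 rad/s. t_p = π/ω_d = 0.00424 s.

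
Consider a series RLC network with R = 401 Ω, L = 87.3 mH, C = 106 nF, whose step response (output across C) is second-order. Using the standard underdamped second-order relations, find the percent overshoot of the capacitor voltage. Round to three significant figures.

For a series RLC circuit (capacitor voltage as output), ω_n = 1/√(LC) = 1/√(87.3 mH · 106 nF) = 10400 rad/s.
ζ = (R/2)·√(C/L) = (401/2)·√(106 nF/87.3 mH) = 0.221.
%OS = 100·exp(−πζ/√(1−ζ²)) = 49.1%.

%OS ≈ 49.1%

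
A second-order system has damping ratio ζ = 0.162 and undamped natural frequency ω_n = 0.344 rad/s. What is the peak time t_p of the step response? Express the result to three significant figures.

t_p ≈ 9.25 s

The damped frequency is ω_d = ω_n√(1−ζ²) = 0.344·√(1−0.0262) = 0.339 rad/s.
Peak time t_p = π/ω_d = π/0.339 = 9.25 s.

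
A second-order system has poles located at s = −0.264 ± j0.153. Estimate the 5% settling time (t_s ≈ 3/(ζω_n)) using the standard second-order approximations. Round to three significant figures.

t_s ≈ 11.4 s

For poles at −σ ± jω_d, ζω_n = σ = 0.264, so t_s ≈ 3/σ = 11.4 s.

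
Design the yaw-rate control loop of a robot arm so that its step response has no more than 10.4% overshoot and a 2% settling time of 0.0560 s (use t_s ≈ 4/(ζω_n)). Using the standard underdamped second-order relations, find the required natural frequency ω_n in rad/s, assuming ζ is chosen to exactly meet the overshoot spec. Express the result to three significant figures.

ω_n ≈ 122 rad/s

ζ = −ln(OS)/√(π² + (ln OS)²). With OS = 0.104, ln OS = −2.263 and ζ = 2.263/3.872 = 0.585.
Then ω_n = 4/(ζ t_s) = 4/(0.585 × 0.0560) = 122 rad/s.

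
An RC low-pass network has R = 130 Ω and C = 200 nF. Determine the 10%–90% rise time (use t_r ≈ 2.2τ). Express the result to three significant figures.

t_r ≈ 0.0000572 s

τ = RC = 130 × 200 nF = 0.0000260 s.
t_r ≈ 2.2τ = 0.0000572 s.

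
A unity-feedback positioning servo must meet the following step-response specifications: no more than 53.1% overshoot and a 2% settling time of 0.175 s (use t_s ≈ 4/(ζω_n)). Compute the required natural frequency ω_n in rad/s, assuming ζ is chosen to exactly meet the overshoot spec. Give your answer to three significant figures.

Inverting the overshoot relation: ζ = |ln 0.531|/√(π² + ln²0.531) = 0.198.
From t_s ≈ 4/(ζω_n): ω_n = 4/(ζ·t_s) = 4/(0.198·0.175) = 116 rad/s.

ω_n ≈ 116 rad/s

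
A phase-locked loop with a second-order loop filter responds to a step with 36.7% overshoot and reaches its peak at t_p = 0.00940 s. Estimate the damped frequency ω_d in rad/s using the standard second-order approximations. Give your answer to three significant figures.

t_p = π/ω_d, so ω_d = π/0.00940 = 334 rad/s.

ω_d ≈ 334 rad/s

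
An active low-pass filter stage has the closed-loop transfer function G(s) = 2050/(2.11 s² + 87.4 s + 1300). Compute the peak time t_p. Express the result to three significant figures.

Dividing through by 2.11: denominator becomes s² + 41.42 s + 616.1.
So ω_n = √616.1 = 24.8 rad/s and ζ = 41.42/(2·24.8) = 0.834.
ω_d = 24.8·√(1 − 0.834²) = 13.7 rad/s. t_p = π/ω_d = 0.230 s.

t_p ≈ 0.230 s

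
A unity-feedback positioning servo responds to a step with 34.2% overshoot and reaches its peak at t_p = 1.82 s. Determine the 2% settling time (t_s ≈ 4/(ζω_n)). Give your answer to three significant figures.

t_s ≈ 6.79 s

From the overshoot, ζ = −ln(OS)/√(π²+ln²(OS)) = 0.323.
t_p = π/ω_d ⇒ ω_d = 1.73 rad/s; then ω_n = ω_d/√(1−ζ²) = 1.82 rad/s.
t_s ≈ 4/(ζω_n) = 4/(0.323·1.82) = 6.79 s.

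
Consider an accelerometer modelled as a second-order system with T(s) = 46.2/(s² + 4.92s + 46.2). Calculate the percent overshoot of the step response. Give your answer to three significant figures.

%OS ≈ 29.5%

Matching coefficients with s² + 2ζω_n s + ω_n² gives ω_n² = 46.2 ⇒ ω_n = 6.80 rad/s, and ζ = 4.92/(2ω_n) = 0.362.
%OS = 100·exp(−πζ/√(1−ζ²)) = 29.5%.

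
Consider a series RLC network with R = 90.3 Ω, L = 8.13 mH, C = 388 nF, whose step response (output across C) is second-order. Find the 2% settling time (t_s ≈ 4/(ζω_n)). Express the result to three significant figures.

t_s ≈ 0.000720 s

For a series RLC circuit (capacitor voltage as output), ω_n = 1/√(LC) = 1/√(8.13 mH · 388 nF) = 17800 rad/s.
ζ = (R/2)·√(C/L) = (90.3/2)·√(388 nF/8.13 mH) = 0.312.
t_s ≈ 4/(ζω_n) = 0.000720 s.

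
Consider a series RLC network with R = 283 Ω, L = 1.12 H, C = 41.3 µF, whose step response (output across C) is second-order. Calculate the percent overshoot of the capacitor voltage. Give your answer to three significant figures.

%OS ≈ 0.511%

For a series RLC circuit (capacitor voltage as output), ω_n = 1/√(LC) = 1/√(1.12 H · 41.3 µF) = 147 rad/s.
ζ = (R/2)·√(C/L) = (283/2)·√(41.3 µF/1.12 H) = 0.859.
Overshoot: exp(−π·0.859/√(1−0.859²)) = 0.00511, i.e. 0.511%.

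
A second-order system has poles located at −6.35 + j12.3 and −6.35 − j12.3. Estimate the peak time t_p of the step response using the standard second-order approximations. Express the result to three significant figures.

t_p = π/ω_d with ω_d = 12.3 (the imaginary part), so t_p = 0.255 s.

t_p ≈ 0.255 s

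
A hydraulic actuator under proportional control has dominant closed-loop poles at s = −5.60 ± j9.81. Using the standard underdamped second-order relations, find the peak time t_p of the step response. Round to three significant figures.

t_p = π/ω_d with ω_d = 9.81 (the imaginary part), so t_p = 0.320 s.

t_p ≈ 0.320 s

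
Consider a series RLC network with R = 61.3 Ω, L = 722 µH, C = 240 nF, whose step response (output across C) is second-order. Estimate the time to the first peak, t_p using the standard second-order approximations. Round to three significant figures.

t_p ≈ 0.0000499 s

For a series RLC circuit (capacitor voltage as output), ω_n = 1/√(LC) = 1/√(722 µH · 240 nF) = 76000 rad/s.
ζ = (R/2)·√(C/L) = (61.3/2)·√(240 nF/722 µH) = 0.559.
The damped frequency ω_d = ω_n√(1−ζ²) = 63000 rad/s. t_p = π/ω_d = 0.0000499 s.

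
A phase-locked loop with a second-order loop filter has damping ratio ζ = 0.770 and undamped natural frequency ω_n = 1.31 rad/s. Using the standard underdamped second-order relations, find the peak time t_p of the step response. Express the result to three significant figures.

t_p ≈ 3.76 s

The damped frequency is ω_d = ω_n√(1−ζ²) = 1.31·√(1−0.593) = 0.836 rad/s.
Peak time t_p = π/ω_d = π/0.836 = 3.76 s.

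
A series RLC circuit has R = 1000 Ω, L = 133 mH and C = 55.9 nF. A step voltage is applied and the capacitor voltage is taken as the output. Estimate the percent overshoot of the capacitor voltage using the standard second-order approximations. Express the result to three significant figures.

For a series RLC circuit (capacitor voltage as output), ω_n = 1/√(LC) = 1/√(133 mH · 55.9 nF) = 11600 rad/s.
ζ = (R/2)·√(C/L) = (1000/2)·√(55.9 nF/133 mH) = 0.324.
%OS = 100·exp(−πζ/√(1−ζ²)) = 34.1%.

%OS ≈ 34.1%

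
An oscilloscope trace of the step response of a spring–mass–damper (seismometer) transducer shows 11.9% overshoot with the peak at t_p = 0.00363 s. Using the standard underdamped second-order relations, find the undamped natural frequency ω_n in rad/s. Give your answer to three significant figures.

The overshoot fixes ζ = −ln(OS)/√(π²+ln²(OS)) = 0.561.
t_p = π/ω_d ⇒ ω_d = 865 rad/s; then ω_n = ω_d/√(1−ζ²) = 1050 rad/s.

ω_n ≈ 1050 rad/s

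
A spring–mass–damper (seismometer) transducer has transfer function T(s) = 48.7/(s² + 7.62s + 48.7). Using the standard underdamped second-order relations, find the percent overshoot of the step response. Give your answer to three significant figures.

ω_n = √48.7 = 6.98 rad/s; ζ = 7.62/(2·6.98) = 0.546.
%OS = 100 e^{−πζ/√(1−ζ²)} with ζ = 0.546 gives 12.9%.

%OS ≈ 12.9%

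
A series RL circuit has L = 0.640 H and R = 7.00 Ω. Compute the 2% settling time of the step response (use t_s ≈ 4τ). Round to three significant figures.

t_s ≈ 0.366 s

τ = L/R = 0.640/7.00 = 0.0914 s.
t_s ≈ 4τ = 0.366 s.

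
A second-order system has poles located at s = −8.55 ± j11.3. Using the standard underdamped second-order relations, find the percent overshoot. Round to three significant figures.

%OS ≈ 9.28%

The poles are at −σ ± jω_d with σ = 8.55 and ω_d = 11.3, so ω_n = √(σ²+ω_d²) = 14.2 rad/s and ζ = σ/ω_n = 0.603.
%OS = 100 e^{−πζ/√(1−ζ²)} with ζ = 0.603 gives 9.28%.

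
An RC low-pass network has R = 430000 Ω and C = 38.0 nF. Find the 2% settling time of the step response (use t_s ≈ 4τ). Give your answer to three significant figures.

τ = RC = 430000 × 38.0 nF = 0.0163 s.
t_s ≈ 4τ = 0.0654 s.

t_s ≈ 0.0654 s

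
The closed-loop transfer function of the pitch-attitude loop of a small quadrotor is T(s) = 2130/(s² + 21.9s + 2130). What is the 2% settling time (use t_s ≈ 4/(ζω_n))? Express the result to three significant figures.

t_s ≈ 0.365 s

Comparing the denominator to s² + 2ζω_n s + ω_n²: ω_n = √2130 = 46.2 rad/s, and 2ζω_n = 21.9 so ζ = 21.9/(2·46.2) = 0.237.
t_s ≈ 4/(ζω_n) = 4/(0.237·46.2) = 0.365 s.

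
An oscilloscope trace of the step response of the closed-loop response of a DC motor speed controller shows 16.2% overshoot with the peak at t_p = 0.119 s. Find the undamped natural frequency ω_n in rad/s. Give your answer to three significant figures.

ω_n ≈ 30.5 rad/s

From the overshoot, ζ = −ln(OS)/√(π²+ln²(OS)) = 0.501.
From t_p = π/ω_d, ω_d = π/0.119 = 26.4 rad/s, so ω_n = ω_d/√(1−ζ²) = 30.5 rad/s.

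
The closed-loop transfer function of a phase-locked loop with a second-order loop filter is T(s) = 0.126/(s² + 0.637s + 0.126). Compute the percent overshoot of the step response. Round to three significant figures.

%OS ≈ 0.169%

ω_n = √0.126 = 0.355 rad/s; ζ = 0.637/(2·0.355) = 0.897.
%OS = 100·exp(−πζ/√(1−ζ²)) = 0.169%.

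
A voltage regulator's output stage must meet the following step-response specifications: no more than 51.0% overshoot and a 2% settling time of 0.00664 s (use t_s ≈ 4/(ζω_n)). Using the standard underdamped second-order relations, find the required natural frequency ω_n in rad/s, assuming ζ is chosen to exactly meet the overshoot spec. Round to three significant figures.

ω_n ≈ 2870 rad/s

From %OS = 100·exp(−πζ/√(1−ζ²)), invert to get ζ = −ln(OS)/√(π² + ln²(OS)) with OS = 0.510.
−ln 0.510 = 0.6733, so ζ = 0.6733/√(π² + 0.4534) = 0.210.
From t_s ≈ 4/(ζω_n): ω_n = 4/(ζ·t_s) = 4/(0.210·0.00664) = 2870 rad/s.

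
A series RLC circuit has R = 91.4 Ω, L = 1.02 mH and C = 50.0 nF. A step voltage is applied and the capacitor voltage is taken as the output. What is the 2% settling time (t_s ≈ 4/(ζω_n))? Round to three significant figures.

For a series RLC circuit (capacitor voltage as output), ω_n = 1/√(LC) = 1/√(1.02 mH · 50.0 nF) = 140000 rad/s.
ζ = (R/2)·√(C/L) = (91.4/2)·√(50.0 nF/1.02 mH) = 0.320.
t_s ≈ 4/(ζω_n) = 0.0000893 s.

t_s ≈ 0.0000893 s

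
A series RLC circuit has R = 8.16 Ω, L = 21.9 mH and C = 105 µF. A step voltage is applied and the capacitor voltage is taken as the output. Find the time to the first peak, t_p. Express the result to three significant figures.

t_p ≈ 0.00497 s

For a series RLC circuit (capacitor voltage as output), ω_n = 1/√(LC) = 1/√(21.9 mH · 105 µF) = 659 rad/s.
ζ = (R/2)·√(C/L) = (8.16/2)·√(105 µF/21.9 mH) = 0.283.
The damped frequency ω_d = ω_n√(1−ζ²) = 633 rad/s. t_p = π/ω_d = 0.00497 s.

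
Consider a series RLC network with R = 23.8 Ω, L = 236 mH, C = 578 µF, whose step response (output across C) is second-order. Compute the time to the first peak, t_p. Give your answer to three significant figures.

t_p ≈ 0.0454 s

For a series RLC circuit (capacitor voltage as output), ω_n = 1/√(LC) = 1/√(236 mH · 578 µF) = 85.6 rad/s.
ζ = (R/2)·√(C/L) = (23.8/2)·√(578 µF/236 mH) = 0.589.
ω_d = 85.6·√(1 − 0.589²) = 69.2 rad/s. t_p = π/ω_d = 0.0454 s.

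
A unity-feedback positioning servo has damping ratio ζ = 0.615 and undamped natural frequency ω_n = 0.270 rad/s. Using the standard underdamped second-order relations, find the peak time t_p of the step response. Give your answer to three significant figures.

The damped frequency is ω_d = ω_n√(1−ζ²) = 0.270·√(1−0.378) = 0.213 rad/s.
Peak time t_p = π/ω_d = π/0.213 = 14.8 s.

t_p ≈ 14.8 s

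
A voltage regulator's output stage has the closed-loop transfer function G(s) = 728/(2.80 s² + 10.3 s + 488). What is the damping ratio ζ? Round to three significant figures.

Dividing through by 2.80: denominator becomes s² + 3.679 s + 174.3.
So ω_n = √174.3 = 13.2 rad/s and ζ = 3.679/(2·13.2) = 0.139.

ζ ≈ 0.139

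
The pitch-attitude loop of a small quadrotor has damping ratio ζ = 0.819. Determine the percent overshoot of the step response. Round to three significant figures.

For an underdamped second-order system, %OS = 100·exp(−πζ/√(1−ζ²)).
πζ/√(1−ζ²) = π·0.819/√(1−0.671) = 4.484, so %OS = 100·e^(−4.484) = 1.13%.

%OS ≈ 1.13%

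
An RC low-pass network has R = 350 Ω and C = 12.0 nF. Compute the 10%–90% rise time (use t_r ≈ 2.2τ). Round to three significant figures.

τ = RC = 350 × 12.0 nF = 0.00000420 s.
t_r ≈ 2.2τ = 0.00000924 s.

t_r ≈ 0.00000924 s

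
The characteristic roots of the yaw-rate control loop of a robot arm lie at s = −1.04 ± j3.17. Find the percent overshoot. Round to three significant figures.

%OS ≈ 35.7%

The poles are at −σ ± jω_d with σ = 1.04 and ω_d = 3.17, so ω_n = √(σ²+ω_d²) = 3.34 rad/s and ζ = σ/ω_n = 0.312.
Overshoot: exp(−π·0.312/√(1−0.312²)) = 0.357, i.e. 35.7%.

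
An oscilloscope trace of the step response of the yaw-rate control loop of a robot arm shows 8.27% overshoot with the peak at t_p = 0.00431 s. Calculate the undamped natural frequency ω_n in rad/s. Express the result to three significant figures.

ω_n ≈ 930 rad/s

ζ from %OS: ζ = |ln 0.0827|/√(π²+ln²0.0827) = 0.622.
From t_p = π/ω_d, ω_d = π/0.00431 = 729 rad/s, so ω_n = ω_d/√(1−ζ²) = 930 rad/s.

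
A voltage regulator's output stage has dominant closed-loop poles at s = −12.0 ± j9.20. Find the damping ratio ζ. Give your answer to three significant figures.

ζ ≈ 0.794

With σ = 12.0, ω_d = 9.20: ω_n = √(σ²+ω_d²) = 15.1 rad/s, ζ = σ/ω_n = 0.794.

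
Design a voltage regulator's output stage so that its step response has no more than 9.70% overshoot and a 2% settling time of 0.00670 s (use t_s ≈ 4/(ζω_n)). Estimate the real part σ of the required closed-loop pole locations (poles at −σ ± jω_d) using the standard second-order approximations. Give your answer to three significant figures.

The settling-time spec alone fixes σ = ζω_n = 4/t_s = 4/0.00670 = 597.
(Overshoot then fixes ζ = 0.596 and hence ω_d = σ·√(1−ζ²)/ζ = 804 rad/s.)

σ ≈ 597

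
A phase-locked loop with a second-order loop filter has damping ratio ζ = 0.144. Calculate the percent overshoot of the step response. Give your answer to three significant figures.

For an underdamped second-order system, %OS = 100·exp(−πζ/√(1−ζ²)).
πζ/√(1−ζ²) = π·0.144/√(1−0.0207) = 0.4572, so %OS = 100·e^(−0.4572) = 63.3%.

%OS ≈ 63.3%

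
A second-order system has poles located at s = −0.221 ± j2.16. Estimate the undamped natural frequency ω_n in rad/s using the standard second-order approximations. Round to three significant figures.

ω_n ≈ 2.17 rad/s

The poles are at −σ ± jω_d with σ = 0.221 and ω_d = 2.16, so ω_n = √(σ²+ω_d²) = 2.17 rad/s and ζ = σ/ω_n = 0.102.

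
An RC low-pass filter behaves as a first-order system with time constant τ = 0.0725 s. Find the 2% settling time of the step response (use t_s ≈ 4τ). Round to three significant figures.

t_s ≈ 4τ = 0.290 s.

t_s ≈ 0.290 s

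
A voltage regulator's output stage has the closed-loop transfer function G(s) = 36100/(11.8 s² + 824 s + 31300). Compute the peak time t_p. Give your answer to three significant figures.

t_p ≈ 0.0830 s

Dividing through by 11.8: denominator becomes s² + 69.83 s + 2653.
So ω_n = √2653 = 51.5 rad/s and ζ = 69.83/(2·51.5) = 0.678.
ω_d = 51.5·√(1 − 0.678²) = 37.9 rad/s. t_p = π/ω_d = 0.0830 s.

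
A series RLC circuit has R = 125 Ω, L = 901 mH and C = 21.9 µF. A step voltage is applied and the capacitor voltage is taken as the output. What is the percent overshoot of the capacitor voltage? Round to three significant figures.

%OS ≈ 36.1%

For a series RLC circuit (capacitor voltage as output), ω_n = 1/√(LC) = 1/√(901 mH · 21.9 µF) = 225 rad/s.
ζ = (R/2)·√(C/L) = (125/2)·√(21.9 µF/901 mH) = 0.308.
%OS = 100·exp(−πζ/√(1−ζ²)) = 36.1%.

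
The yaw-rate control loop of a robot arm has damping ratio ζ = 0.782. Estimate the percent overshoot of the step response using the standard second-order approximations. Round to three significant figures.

For an underdamped second-order system, %OS = 100·exp(−πζ/√(1−ζ²)).
πζ/√(1−ζ²) = π·0.782/√(1−0.612) = 3.942, so %OS = 100·e^(−3.942) = 1.94%.

%OS ≈ 1.94%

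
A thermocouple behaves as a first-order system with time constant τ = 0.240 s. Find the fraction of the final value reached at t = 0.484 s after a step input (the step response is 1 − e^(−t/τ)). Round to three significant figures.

y(t)/y_∞ = 1 − e^(−t/τ) = 1 − e^(−0.484/0.240) = 1 − e^(−2.02) = 0.867.

y/y_∞ ≈ 0.867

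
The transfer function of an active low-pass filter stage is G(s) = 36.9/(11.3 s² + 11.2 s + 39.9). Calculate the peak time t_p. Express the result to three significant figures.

t_p ≈ 1.73 s

Dividing through by 11.3: denominator becomes s² + 0.9912 s + 3.531.
So ω_n = √3.531 = 1.88 rad/s and ζ = 0.9912/(2·1.88) = 0.264.
ω_d = ω_n√(1−ζ²) = 1.81 rad/s. t_p = π/ω_d = 1.73 s.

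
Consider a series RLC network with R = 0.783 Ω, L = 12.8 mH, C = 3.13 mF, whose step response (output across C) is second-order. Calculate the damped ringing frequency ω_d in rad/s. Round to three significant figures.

ω_d ≈ 155 rad/s

For a series RLC circuit (capacitor voltage as output), ω_n = 1/√(LC) = 1/√(12.8 mH · 3.13 mF) = 158 rad/s.
ζ = (R/2)·√(C/L) = (0.783/2)·√(3.13 mF/12.8 mH) = 0.194.
The damped frequency ω_d = ω_n√(1−ζ²) = 155 rad/s.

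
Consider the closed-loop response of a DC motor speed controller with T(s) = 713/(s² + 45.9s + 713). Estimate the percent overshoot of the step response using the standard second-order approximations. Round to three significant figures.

Matching coefficients with s² + 2ζω_n s + ω_n² gives ω_n² = 713 ⇒ ω_n = 26.7 rad/s, and ζ = 45.9/(2ω_n) = 0.859.
%OS = 100 e^{−πζ/√(1−ζ²)} with ζ = 0.859 gives 0.508%.

%OS ≈ 0.508%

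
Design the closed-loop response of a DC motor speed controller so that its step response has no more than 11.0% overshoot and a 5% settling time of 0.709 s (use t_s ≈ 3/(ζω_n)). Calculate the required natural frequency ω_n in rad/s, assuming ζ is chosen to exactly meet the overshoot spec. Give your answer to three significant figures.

From %OS = 100·exp(−πζ/√(1−ζ²)), invert to get ζ = −ln(OS)/√(π² + ln²(OS)) with OS = 0.110.
−ln 0.110 = 2.207, so ζ = 2.207/√(π² + 4.872) = 0.575.
From t_s ≈ 3/(ζω_n): ω_n = 3/(ζ·t_s) = 3/(0.575·0.709) = 7.36 rad/s.

ω_n ≈ 7.36 rad/s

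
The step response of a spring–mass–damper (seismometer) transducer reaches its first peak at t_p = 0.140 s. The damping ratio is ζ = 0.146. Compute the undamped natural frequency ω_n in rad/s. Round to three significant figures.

ω_n ≈ 22.7 rad/s

Peak time t_p = π/ω_d, so ω_d = π/t_p = π/0.140 = 22.4 rad/s.
ω_n = ω_d/√(1−ζ²) = 22.4/√0.979 = 22.7 rad/s.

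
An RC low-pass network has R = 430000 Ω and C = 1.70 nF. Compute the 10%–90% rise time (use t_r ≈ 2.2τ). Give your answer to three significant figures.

t_r ≈ 0.00161 s

τ = RC = 430000 × 1.70 nF = 0.000731 s.
t_r ≈ 2.2τ = 0.00161 s.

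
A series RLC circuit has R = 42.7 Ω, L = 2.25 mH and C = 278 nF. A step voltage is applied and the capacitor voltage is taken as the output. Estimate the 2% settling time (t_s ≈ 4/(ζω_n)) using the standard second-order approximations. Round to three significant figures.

t_s ≈ 0.000422 s

For a series RLC circuit (capacitor voltage as output), ω_n = 1/√(LC) = 1/√(2.25 mH · 278 nF) = 40000 rad/s.
ζ = (R/2)·√(C/L) = (42.7/2)·√(278 nF/2.25 mH) = 0.237.
t_s ≈ 4/(ζω_n) = 0.000422 s.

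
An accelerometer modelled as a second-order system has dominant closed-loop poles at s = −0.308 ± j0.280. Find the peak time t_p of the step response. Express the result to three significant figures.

t_p ≈ 11.2 s

t_p = π/ω_d with ω_d = 0.280 (the imaginary part), so t_p = 11.2 s.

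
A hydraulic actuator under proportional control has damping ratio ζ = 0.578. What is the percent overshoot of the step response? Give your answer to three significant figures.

For an underdamped second-order system, %OS = 100·exp(−πζ/√(1−ζ²)).
πζ/√(1−ζ²) = π·0.578/√(1−0.334) = 2.225, so %OS = 100·e^(−2.225) = 10.8%.

%OS ≈ 10.8%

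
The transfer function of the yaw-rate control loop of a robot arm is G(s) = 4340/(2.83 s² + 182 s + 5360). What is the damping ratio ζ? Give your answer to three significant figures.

Dividing through by 2.83: denominator becomes s² + 64.31 s + 1894.
So ω_n = √1894 = 43.5 rad/s and ζ = 64.31/(2·43.5) = 0.739.

ζ ≈ 0.739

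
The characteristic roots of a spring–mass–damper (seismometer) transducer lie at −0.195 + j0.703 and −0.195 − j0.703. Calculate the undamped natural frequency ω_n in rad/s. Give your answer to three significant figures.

|pole| = ω_n = √(0.195² + 0.703²) = 0.730 rad/s; ζ = cos θ = σ/ω_n = 0.267.

ω_n ≈ 0.730 rad/s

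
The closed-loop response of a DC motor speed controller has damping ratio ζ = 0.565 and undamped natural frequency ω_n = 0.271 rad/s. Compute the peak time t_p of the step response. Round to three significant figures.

t_p ≈ 14.1 s

The damped frequency is ω_d = ω_n√(1−ζ²) = 0.271·√(1−0.319) = 0.224 rad/s.
Peak time t_p = π/ω_d = π/0.224 = 14.1 s.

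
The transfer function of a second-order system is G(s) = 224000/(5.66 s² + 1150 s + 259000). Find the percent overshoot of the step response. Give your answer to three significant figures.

Dividing through by 5.66: denominator becomes s² + 203.2 s + 45760.
So ω_n = √45760 = 214 rad/s and ζ = 203.2/(2·214) = 0.475.
%OS = 100 e^{−πζ/√(1−ζ²)} with ζ = 0.475 gives 18.4%.

%OS ≈ 18.4%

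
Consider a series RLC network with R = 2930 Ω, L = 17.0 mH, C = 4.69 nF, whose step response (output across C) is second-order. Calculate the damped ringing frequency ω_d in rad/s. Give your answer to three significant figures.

For a series RLC circuit (capacitor voltage as output), ω_n = 1/√(LC) = 1/√(17.0 mH · 4.69 nF) = 112000 rad/s.
ζ = (R/2)·√(C/L) = (2930/2)·√(4.69 nF/17.0 mH) = 0.769.
ω_d = 112000·√(1 − 0.769²) = 71500 rad/s.

ω_d ≈ 71500 rad/s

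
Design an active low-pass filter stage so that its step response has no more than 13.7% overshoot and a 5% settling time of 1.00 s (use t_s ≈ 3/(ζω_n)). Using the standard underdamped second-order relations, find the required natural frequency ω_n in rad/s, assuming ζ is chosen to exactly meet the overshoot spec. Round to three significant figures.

ω_n ≈ 5.61 rad/s

Inverting the overshoot relation: ζ = |ln 0.137|/√(π² + ln²0.137) = 0.535.
From t_s ≈ 3/(ζω_n): ω_n = 3/(ζ·t_s) = 3/(0.535·1.00) = 5.61 rad/s.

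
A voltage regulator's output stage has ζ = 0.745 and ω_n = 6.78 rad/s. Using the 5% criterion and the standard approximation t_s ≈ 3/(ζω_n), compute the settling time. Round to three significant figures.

t_s ≈ 0.594 s

t_s ≈ 3/(ζω_n) = 3/(0.745 × 6.78) = 0.594 s.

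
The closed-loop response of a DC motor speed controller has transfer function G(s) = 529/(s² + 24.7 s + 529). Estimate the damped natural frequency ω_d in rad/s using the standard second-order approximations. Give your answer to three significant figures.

Matching coefficients with s² + 2ζω_n s + ω_n² gives ω_n² = 529 ⇒ ω_n = 23.0 rad/s, and ζ = 24.7/(2ω_n) = 0.537.
The damped frequency ω_d = ω_n√(1−ζ²) = 19.4 rad/s.

ω_d ≈ 19.4 rad/s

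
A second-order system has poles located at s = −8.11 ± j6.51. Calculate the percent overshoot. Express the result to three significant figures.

%OS ≈ 2.00%

|pole| = ω_n = √(8.11² + 6.51²) = 10.4 rad/s; ζ = cos θ = σ/ω_n = 0.780.
%OS = 100 e^{−πζ/√(1−ζ²)} with ζ = 0.780 gives 2.00%.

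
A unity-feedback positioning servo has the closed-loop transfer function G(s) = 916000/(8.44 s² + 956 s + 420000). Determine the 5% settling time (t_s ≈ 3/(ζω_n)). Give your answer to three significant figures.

Dividing through by 8.44: denominator becomes s² + 113.3 s + 49760.
So ω_n = √49760 = 223 rad/s and ζ = 113.3/(2·223) = 0.254.
t_s ≈ 3/(ζω_n) = 0.0530 s.

t_s ≈ 0.0530 s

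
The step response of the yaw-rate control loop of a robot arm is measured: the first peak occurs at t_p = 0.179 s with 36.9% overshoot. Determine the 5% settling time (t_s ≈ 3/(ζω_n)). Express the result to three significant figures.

t_s ≈ 0.539 s

ζ from %OS: ζ = |ln 0.369|/√(π²+ln²0.369) = 0.302.
From t_p = π/ω_d, ω_d = π/0.179 = 17.6 rad/s, so ω_n = ω_d/√(1−ζ²) = 18.4 rad/s.
t_s ≈ 3/(ζω_n) = 3/(0.302·18.4) = 0.539 s.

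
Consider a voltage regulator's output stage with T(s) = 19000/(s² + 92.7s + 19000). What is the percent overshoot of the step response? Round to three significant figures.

ω_n = √19000 = 138 rad/s; ζ = 92.7/(2·138) = 0.336.
%OS = 100·exp(−πζ/√(1−ζ²)) = 32.6%.

%OS ≈ 32.6%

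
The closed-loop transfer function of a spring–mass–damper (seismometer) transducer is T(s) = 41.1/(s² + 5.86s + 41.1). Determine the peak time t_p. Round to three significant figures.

Comparing the denominator to s² + 2ζω_n s + ω_n²: ω_n = √41.1 = 6.41 rad/s, and 2ζω_n = 5.86 so ζ = 5.86/(2·6.41) = 0.457.
ω_d = ω_n√(1−ζ²) = 5.70 rad/s. Then t_p = π/ω_d = 0.551 s.

t_p ≈ 0.551 s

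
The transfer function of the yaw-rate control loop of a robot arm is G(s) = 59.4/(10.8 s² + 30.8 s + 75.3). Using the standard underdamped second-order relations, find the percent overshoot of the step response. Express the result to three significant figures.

%OS ≈ 13.3%

Dividing through by 10.8: denominator becomes s² + 2.852 s + 6.972.
So ω_n = √6.972 = 2.64 rad/s and ζ = 2.852/(2·2.64) = 0.540.
%OS = 100·exp(−πζ/√(1−ζ²)) = 13.3%.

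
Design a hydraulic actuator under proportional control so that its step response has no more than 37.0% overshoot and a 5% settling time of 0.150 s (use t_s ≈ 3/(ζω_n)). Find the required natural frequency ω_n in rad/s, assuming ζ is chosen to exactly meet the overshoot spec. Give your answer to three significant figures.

ω_n ≈ 66.3 rad/s

Inverting the overshoot relation: ζ = |ln 0.370|/√(π² + ln²0.370) = 0.302.
From t_s ≈ 3/(ζω_n): ω_n = 3/(ζ·t_s) = 3/(0.302·0.150) = 66.3 rad/s.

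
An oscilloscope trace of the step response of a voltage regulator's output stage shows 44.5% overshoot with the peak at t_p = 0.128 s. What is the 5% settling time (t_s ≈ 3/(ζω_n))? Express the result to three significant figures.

t_s ≈ 0.474 s

From the overshoot, ζ = −ln(OS)/√(π²+ln²(OS)) = 0.250.
From t_p = π/ω_d, ω_d = π/0.128 = 24.5 rad/s, so ω_n = ω_d/√(1−ζ²) = 25.3 rad/s.
t_s ≈ 3/(ζω_n) = 3/(0.250·25.3) = 0.474 s.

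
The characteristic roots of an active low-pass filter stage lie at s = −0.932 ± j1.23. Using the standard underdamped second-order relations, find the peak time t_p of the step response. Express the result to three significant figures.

t_p ≈ 2.55 s

t_p = π/ω_d with ω_d = 1.23 (the imaginary part), so t_p = 2.55 s.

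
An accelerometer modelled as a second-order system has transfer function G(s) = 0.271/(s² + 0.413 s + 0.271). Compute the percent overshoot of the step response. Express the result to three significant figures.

%OS ≈ 25.7%

Matching coefficients with s² + 2ζω_n s + ω_n² gives ω_n² = 0.271 ⇒ ω_n = 0.521 rad/s, and ζ = 0.413/(2ω_n) = 0.397.
Overshoot: exp(−π·0.397/√(1−0.397²)) = 0.257, i.e. 25.7%.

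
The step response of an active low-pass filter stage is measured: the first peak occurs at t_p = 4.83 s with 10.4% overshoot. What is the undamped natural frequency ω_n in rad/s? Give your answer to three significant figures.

From the overshoot, ζ = −ln(OS)/√(π²+ln²(OS)) = 0.585.
t_p = π/ω_d ⇒ ω_d = 0.650 rad/s; then ω_n = ω_d/√(1−ζ²) = 0.802 rad/s.

ω_n ≈ 0.802 rad/s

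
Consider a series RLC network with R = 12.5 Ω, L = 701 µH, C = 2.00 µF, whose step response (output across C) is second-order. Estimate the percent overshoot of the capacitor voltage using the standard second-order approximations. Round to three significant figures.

%OS ≈ 32.9%

For a series RLC circuit (capacitor voltage as output), ω_n = 1/√(LC) = 1/√(701 µH · 2.00 µF) = 26700 rad/s.
ζ = (R/2)·√(C/L) = (12.5/2)·√(2.00 µF/701 µH) = 0.334.
%OS = 100 e^{−πζ/√(1−ζ²)} with ζ = 0.334 gives 32.9%.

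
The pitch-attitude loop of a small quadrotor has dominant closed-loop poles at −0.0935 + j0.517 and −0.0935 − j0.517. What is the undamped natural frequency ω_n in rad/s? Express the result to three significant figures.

The poles are at −σ ± jω_d with σ = 0.0935 and ω_d = 0.517, so ω_n = √(σ²+ω_d²) = 0.525 rad/s and ζ = σ/ω_n = 0.178.

ω_n ≈ 0.525 rad/s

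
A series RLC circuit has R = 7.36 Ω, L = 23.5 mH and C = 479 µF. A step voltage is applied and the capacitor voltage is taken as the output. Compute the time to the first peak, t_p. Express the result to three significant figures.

For a series RLC circuit (capacitor voltage as output), ω_n = 1/√(LC) = 1/√(23.5 mH · 479 µF) = 298 rad/s.
ζ = (R/2)·√(C/L) = (7.36/2)·√(479 µF/23.5 mH) = 0.525.
ω_d = ω_n√(1−ζ²) = 254 rad/s. t_p = π/ω_d = 0.0124 s.

t_p ≈ 0.0124 s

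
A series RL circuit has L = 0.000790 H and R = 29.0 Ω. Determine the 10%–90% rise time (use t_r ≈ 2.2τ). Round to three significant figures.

t_r ≈ 0.0000599 s

τ = L/R = 0.000790/29.0 = 0.0000272 s.
t_r ≈ 2.2τ = 0.0000599 s.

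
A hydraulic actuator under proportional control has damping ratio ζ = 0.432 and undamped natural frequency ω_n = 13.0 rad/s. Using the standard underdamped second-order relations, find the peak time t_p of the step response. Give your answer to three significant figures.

t_p ≈ 0.268 s

The damped frequency is ω_d = ω_n√(1−ζ²) = 13.0·√(1−0.187) = 11.7 rad/s.
Peak time t_p = π/ω_d = π/11.7 = 0.268 s.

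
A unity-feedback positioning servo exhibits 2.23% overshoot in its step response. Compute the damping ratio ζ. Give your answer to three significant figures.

ζ ≈ 0.771

ζ = −ln(OS)/√(π² + (ln OS)²). With OS = 0.0223, ln OS = −3.803 and ζ = 3.803/4.933 = 0.771.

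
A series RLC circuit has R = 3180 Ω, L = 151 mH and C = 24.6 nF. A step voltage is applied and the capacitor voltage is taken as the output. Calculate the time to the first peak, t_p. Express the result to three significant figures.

For a series RLC circuit (capacitor voltage as output), ω_n = 1/√(LC) = 1/√(151 mH · 24.6 nF) = 16400 rad/s.
ζ = (R/2)·√(C/L) = (3180/2)·√(24.6 nF/151 mH) = 0.642.
The damped frequency ω_d = ω_n√(1−ζ²) = 12600 rad/s. t_p = π/ω_d = 0.000250 s.

t_p ≈ 0.000250 s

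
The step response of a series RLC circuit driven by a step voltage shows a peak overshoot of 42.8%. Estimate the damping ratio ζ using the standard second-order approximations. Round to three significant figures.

ζ ≈ 0.261

From %OS = 100·exp(−πζ/√(1−ζ²)), invert to get ζ = −ln(OS)/√(π² + ln²(OS)) with OS = 0.428.
−ln 0.428 = 0.8486, so ζ = 0.8486/√(π² + 0.7202) = 0.261.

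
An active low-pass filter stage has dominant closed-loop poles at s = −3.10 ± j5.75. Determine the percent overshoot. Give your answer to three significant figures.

|pole| = ω_n = √(3.10² + 5.75²) = 6.53 rad/s; ζ = cos θ = σ/ω_n = 0.475.
%OS = 100 e^{−πζ/√(1−ζ²)} with ζ = 0.475 gives 18.4%.

%OS ≈ 18.4%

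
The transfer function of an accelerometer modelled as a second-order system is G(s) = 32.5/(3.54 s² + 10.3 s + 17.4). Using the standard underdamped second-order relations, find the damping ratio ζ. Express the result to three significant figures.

ζ ≈ 0.656

Dividing through by 3.54: denominator becomes s² + 2.910 s + 4.915.
So ω_n = √4.915 = 2.22 rad/s and ζ = 2.910/(2·2.22) = 0.656.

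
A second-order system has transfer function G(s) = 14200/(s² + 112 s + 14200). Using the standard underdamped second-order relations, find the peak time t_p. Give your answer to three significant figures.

Matching coefficients with s² + 2ζω_n s + ω_n² gives ω_n² = 14200 ⇒ ω_n = 119 rad/s, and ζ = 112/(2ω_n) = 0.470.
ω_d = 119·√(1 − 0.470²) = 105 rad/s. Then t_p = π/ω_d = 0.0299 s.

t_p ≈ 0.0299 s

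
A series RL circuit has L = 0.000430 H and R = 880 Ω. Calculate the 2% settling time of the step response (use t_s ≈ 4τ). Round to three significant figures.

t_s ≈ 0.00000195 s

τ = L/R = 0.000430/880 = 0.000000489 s.
t_s ≈ 4τ = 0.00000195 s.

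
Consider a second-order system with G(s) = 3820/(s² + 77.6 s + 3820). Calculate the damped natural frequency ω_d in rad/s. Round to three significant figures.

Matching coefficients with s² + 2ζω_n s + ω_n² gives ω_n² = 3820 ⇒ ω_n = 61.8 rad/s, and ζ = 77.6/(2ω_n) = 0.628.
ω_d = ω_n√(1−ζ²) = 48.1 rad/s.

ω_d ≈ 48.1 rad/s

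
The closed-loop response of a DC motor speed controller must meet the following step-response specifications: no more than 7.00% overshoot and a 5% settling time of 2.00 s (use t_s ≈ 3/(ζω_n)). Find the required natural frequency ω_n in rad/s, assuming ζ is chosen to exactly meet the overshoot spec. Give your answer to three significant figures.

ζ = −ln(OS)/√(π² + (ln OS)²). With OS = 0.0700, ln OS = −2.659 and ζ = 2.659/4.116 = 0.646.
Then ω_n = 3/(ζ t_s) = 3/(0.646 × 2.00) = 2.32 rad/s.

ω_n ≈ 2.32 rad/s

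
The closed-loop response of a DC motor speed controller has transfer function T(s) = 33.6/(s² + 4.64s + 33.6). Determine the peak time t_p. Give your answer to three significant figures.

t_p ≈ 0.591 s

Comparing the denominator to s² + 2ζω_n s + ω_n²: ω_n = √33.6 = 5.80 rad/s, and 2ζω_n = 4.64 so ζ = 4.64/(2·5.80) = 0.400.
ω_d = ω_n√(1−ζ²) = 5.31 rad/s. Then t_p = π/ω_d = 0.591 s.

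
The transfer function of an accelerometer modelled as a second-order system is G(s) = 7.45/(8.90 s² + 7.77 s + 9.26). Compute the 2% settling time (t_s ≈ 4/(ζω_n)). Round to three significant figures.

Dividing through by 8.90: denominator becomes s² + 0.8730 s + 1.040.
So ω_n = √1.040 = 1.02 rad/s and ζ = 0.8730/(2·1.02) = 0.428.
t_s ≈ 4/(ζω_n) = 9.16 s.

t_s ≈ 9.16 s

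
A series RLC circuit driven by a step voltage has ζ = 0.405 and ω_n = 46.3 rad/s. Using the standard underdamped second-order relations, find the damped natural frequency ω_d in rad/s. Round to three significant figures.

ω_d = ω_n√(1−ζ²) = 46.3·√0.836 = 42.3 rad/s.

ω_d ≈ 42.3 rad/s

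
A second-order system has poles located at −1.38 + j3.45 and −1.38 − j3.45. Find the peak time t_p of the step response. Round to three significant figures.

t_p ≈ 0.911 s

t_p = π/ω_d with ω_d = 3.45 (the imaginary part), so t_p = 0.911 s.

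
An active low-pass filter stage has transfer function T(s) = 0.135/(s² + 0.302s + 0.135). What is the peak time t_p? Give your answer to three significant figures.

t_p ≈ 9.38 s

Comparing the denominator to s² + 2ζω_n s + ω_n²: ω_n = √0.135 = 0.367 rad/s, and 2ζω_n = 0.302 so ζ = 0.302/(2·0.367) = 0.411.
ω_d = ω_n√(1−ζ²) = 0.335 rad/s. Then t_p = π/ω_d = 9.38 s.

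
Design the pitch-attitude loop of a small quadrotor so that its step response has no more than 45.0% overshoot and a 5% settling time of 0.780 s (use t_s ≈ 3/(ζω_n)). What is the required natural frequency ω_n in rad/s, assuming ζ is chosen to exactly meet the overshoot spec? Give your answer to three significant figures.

ω_n ≈ 15.6 rad/s

From %OS = 100·exp(−πζ/√(1−ζ²)), invert to get ζ = −ln(OS)/√(π² + ln²(OS)) with OS = 0.450.
−ln 0.450 = 0.7985, so ζ = 0.7985/√(π² + 0.6376) = 0.246.
From t_s ≈ 3/(ζω_n): ω_n = 3/(ζ·t_s) = 3/(0.246·0.780) = 15.6 rad/s.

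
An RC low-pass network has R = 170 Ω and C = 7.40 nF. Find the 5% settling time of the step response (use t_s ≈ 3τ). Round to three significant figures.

τ = RC = 170 × 7.40 nF = 0.00000126 s.
t_s ≈ 3τ = 0.00000377 s.

t_s ≈ 0.00000377 s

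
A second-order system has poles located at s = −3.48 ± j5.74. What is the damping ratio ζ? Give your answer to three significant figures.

With σ = 3.48, ω_d = 5.74: ω_n = √(σ²+ω_d²) = 6.71 rad/s, ζ = σ/ω_n = 0.518.

ζ ≈ 0.518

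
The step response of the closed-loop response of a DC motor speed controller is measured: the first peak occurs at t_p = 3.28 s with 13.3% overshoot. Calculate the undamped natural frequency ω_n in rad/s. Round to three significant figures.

ζ from %OS: ζ = |ln 0.133|/√(π²+ln²0.133) = 0.540.
t_p = π/ω_d ⇒ ω_d = 0.958 rad/s; then ω_n = ω_d/√(1−ζ²) = 1.14 rad/s.

ω_n ≈ 1.14 rad/s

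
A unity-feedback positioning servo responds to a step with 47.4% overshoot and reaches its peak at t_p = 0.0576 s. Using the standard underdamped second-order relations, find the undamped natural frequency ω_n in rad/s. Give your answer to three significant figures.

The overshoot fixes ζ = −ln(OS)/√(π²+ln²(OS)) = 0.231.
t_p = π/ω_d ⇒ ω_d = 54.5 rad/s; then ω_n = ω_d/√(1−ζ²) = 56.1 rad/s.

ω_n ≈ 56.1 rad/s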